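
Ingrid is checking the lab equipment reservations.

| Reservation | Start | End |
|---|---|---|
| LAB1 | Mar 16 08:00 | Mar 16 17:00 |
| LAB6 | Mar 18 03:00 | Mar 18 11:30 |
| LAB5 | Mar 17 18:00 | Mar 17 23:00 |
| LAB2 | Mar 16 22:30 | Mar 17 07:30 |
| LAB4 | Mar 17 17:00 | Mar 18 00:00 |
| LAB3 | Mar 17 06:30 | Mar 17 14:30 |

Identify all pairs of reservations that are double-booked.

Sorted by start: LAB1, LAB2, LAB3, LAB4, LAB5, LAB6.
LAB2 starts after LAB1 ends, so nothing later overlaps LAB1 either.
LAB3 starts before LAB2 ends → LAB2 and LAB3 overlap.
LAB4 starts after LAB2 ends, so nothing later overlaps LAB2 either.
LAB4 starts after LAB3 ends, so nothing later overlaps LAB3 either.
LAB5 starts before LAB4 ends → LAB4 and LAB5 overlap.
LAB6 starts after LAB4 ends.
LAB6 starts after LAB5 ends.

LAB2 & LAB3, LAB4 & LAB5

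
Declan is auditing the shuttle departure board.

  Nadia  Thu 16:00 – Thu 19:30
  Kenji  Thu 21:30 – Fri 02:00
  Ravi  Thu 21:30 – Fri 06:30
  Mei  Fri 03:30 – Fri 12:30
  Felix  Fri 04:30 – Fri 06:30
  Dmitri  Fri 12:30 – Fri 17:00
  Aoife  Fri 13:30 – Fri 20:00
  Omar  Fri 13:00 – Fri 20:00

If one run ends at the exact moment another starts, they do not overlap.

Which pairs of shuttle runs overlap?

Sorted by start: Nadia, Kenji, Ravi, Mei, Felix, Dmitri, Omar, Aoife.
Kenji starts after Nadia ends, so Nadia has no further overlaps.
Ravi starts before Kenji ends → Kenji and Ravi overlap.
Mei starts after Kenji ends, so Kenji has no further overlaps.
Mei starts before Ravi ends → Ravi and Mei overlap.
Felix starts before Ravi ends → Ravi and Felix overlap.
Dmitri starts after Ravi ends, so Ravi has no further overlaps.
Felix starts before Mei ends → Mei and Felix overlap.
Dmitri starts exactly when Mei ends (back-to-back, no overlap), so Mei has no further overlaps.
Dmitri starts after Felix ends, so Felix has no further overlaps.
Omar starts before Dmitri ends → Dmitri and Omar overlap.
Aoife starts before Dmitri ends → Dmitri and Aoife overlap.
Aoife starts before Omar ends → Omar and Aoife overlap.

Aoife & Dmitri, Aoife & Omar, Dmitri & Omar, Felix & Mei, Felix & Ravi, Kenji & Ravi, Mei & Ravi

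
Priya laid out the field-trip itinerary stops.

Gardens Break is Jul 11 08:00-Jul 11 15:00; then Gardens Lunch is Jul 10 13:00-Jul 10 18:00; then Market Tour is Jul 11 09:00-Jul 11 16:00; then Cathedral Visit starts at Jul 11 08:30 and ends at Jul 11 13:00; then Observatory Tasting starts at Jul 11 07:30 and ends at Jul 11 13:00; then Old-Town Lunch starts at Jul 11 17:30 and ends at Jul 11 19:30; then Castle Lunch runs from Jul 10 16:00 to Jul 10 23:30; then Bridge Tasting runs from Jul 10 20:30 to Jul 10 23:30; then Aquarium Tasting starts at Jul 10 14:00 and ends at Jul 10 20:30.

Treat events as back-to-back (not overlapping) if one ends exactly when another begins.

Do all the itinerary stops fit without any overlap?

Sorted by start: Gardens Lunch, Aquarium Tasting, Castle Lunch, Bridge Tasting, Observatory Tasting, Gardens Break, Cathedral Visit, Market Tour, Old-Town Lunch.
Aquarium Tasting starts before Gardens Lunch ends → Gardens Lunch and Aquarium Tasting overlap.
That's a conflict, so the schedule is not conflict-free.

No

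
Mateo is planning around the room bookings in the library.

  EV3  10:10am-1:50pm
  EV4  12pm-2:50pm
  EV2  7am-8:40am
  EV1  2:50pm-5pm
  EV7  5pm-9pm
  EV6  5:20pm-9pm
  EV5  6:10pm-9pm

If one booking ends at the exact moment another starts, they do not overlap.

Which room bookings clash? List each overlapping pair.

Sorted by start: EV2, EV3, EV4, EV1, EV7, EV6, EV5.
EV3 starts after EV2 ends, so nothing later overlaps EV2 either.
EV4 starts before EV3 ends → EV3 and EV4 overlap.
EV1 starts after EV3 ends, so nothing later overlaps EV3 either.
EV1 starts exactly when EV4 ends (back-to-back, no overlap), so nothing later overlaps EV4 either.
EV7 starts exactly when EV1 ends (back-to-back, no overlap), so nothing later overlaps EV1 either.
EV6 starts before EV7 ends → EV7 and EV6 overlap.
EV5 starts before EV7 ends → EV7 and EV5 overlap.
EV5 starts before EV6 ends → EV6 and EV5 overlap.

EV3 & EV4, EV5 & EV6, EV5 & EV7, EV6 & EV7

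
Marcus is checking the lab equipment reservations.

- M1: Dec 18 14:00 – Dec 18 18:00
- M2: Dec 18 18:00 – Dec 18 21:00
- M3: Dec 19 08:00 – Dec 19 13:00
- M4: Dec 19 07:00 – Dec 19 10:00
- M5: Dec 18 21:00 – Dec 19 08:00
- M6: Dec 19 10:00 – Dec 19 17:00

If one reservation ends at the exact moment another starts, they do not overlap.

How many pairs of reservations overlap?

3

Sorted by start: M1, M2, M5, M4, M3, M6.
M2 starts exactly when M1 ends (back-to-back, no overlap); M1 is clear from here.
M5 starts exactly when M2 ends (back-to-back, no overlap); M2 is clear from here.
M4 starts before M5 ends → M5 and M4 overlap.
M3 starts exactly when M5 ends (back-to-back, no overlap); M5 is clear from here.
M3 starts before M4 ends → M4 and M3 overlap.
M6 starts exactly when M4 ends (back-to-back, no overlap).
M6 starts before M3 ends → M3 and M6 overlap.
Overlapping pairs: M3 & M4, M3 & M6, M4 & M5 — 3 in total.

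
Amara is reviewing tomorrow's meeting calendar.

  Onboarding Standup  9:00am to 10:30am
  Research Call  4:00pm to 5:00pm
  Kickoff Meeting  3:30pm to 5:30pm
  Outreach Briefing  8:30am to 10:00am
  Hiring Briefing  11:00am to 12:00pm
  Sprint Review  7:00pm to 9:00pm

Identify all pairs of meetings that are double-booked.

Sorted by start: Outreach Briefing, Onboarding Standup, Hiring Briefing, Kickoff Meeting, Research Call, Sprint Review.
Onboarding Standup starts before Outreach Briefing ends → Outreach Briefing and Onboarding Standup overlap.
Hiring Briefing starts after Outreach Briefing ends; Outreach Briefing is clear from here.
Hiring Briefing starts after Onboarding Standup ends; Onboarding Standup is clear from here.
Kickoff Meeting starts after Hiring Briefing ends; Hiring Briefing is clear from here.
Research Call starts before Kickoff Meeting ends → Kickoff Meeting and Research Call overlap.
Sprint Review starts after Kickoff Meeting ends.
Sprint Review starts after Research Call ends.

Kickoff Meeting & Research Call, Onboarding Standup & Outreach Briefing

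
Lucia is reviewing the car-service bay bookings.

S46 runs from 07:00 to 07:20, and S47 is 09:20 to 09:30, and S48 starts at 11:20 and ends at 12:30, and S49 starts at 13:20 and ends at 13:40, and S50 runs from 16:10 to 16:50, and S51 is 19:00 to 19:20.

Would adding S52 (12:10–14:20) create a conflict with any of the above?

S46: ends 07:20 at or before S52 starts 12:10 → clear.
S47: ends 09:30 at or before S52 starts 12:10 → clear.
S48: starts 11:20 before S52 ends 14:20, and ends 12:30 after S52 starts 12:10 → overlap.
S49: starts 13:20 before S52 ends 14:20, and ends 13:40 after S52 starts 12:10 → overlap.
S50: starts 16:10 at or after S52 ends 14:20 → clear.
S51: starts 19:00 at or after S52 ends 14:20 → clear.
S52 overlaps S48, S49.

Yes — it overlaps S48, S49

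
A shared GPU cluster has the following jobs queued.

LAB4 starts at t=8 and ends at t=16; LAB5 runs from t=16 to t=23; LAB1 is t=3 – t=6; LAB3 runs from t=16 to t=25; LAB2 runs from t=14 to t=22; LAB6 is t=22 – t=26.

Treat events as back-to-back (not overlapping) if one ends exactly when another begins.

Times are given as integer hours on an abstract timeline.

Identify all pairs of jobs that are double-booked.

Sorted by start: LAB1, LAB4, LAB2, LAB3, LAB5, LAB6.
LAB4 starts after LAB1 ends — done with LAB1.
LAB2 starts before LAB4 ends → LAB4 and LAB2 overlap.
LAB3 starts exactly when LAB4 ends (back-to-back, no overlap) — done with LAB4.
LAB3 starts before LAB2 ends → LAB2 and LAB3 overlap.
LAB5 starts before LAB2 ends → LAB2 and LAB5 overlap.
LAB6 starts exactly when LAB2 ends (back-to-back, no overlap).
LAB5 starts before LAB3 ends → LAB3 and LAB5 overlap.
LAB6 starts before LAB3 ends → LAB3 and LAB6 overlap.
LAB6 starts before LAB5 ends → LAB5 and LAB6 overlap.

LAB2 & LAB3, LAB2 & LAB4, LAB2 & LAB5, LAB3 & LAB5, LAB3 & LAB6, LAB5 & LAB6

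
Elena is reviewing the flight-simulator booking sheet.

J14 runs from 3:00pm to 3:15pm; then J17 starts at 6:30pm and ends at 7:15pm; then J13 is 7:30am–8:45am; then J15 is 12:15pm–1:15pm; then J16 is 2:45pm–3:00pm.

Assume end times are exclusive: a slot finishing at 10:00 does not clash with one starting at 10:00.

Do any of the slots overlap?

Sorted by start: J13, J15, J16, J14, J17.
J15 starts after J13 ends, so nothing later overlaps J13 either.
J16 starts after J15 ends, so nothing later overlaps J15 either.
J14 starts exactly when J16 ends (back-to-back, no overlap), so nothing later overlaps J16 either.
J17 starts after J14 ends.
Every pair is clear; the schedule has no overlaps.

No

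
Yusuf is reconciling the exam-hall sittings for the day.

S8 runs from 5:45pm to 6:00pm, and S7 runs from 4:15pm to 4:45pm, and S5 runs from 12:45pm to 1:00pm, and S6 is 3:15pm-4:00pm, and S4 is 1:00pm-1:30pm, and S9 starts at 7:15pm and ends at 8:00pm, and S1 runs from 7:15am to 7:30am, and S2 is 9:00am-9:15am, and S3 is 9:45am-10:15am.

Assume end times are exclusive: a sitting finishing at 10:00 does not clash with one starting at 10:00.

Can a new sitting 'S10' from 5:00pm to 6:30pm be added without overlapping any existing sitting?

No — it overlaps S8

S1: ends 7:30am at or before S10 starts 5:00pm → clear.
S2: ends 9:15am at or before S10 starts 5:00pm → clear.
S3: ends 10:15am at or before S10 starts 5:00pm → clear.
S5: ends 1:00pm at or before S10 starts 5:00pm → clear.
S4: ends 1:30pm at or before S10 starts 5:00pm → clear.
S6: ends 4:00pm at or before S10 starts 5:00pm → clear.
S7: ends 4:45pm at or before S10 starts 5:00pm → clear.
S8: starts 5:45pm before S10 ends 6:30pm, and ends 6:00pm after S10 starts 5:00pm → overlap.
S9: starts 7:15pm at or after S10 ends 6:30pm → clear.
S10 overlaps S8.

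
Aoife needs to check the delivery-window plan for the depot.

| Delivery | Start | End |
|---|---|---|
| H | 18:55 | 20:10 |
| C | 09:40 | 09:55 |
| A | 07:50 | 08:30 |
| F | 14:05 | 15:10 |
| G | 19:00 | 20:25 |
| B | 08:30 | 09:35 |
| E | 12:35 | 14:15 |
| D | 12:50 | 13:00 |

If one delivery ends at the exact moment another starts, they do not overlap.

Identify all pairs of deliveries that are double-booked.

Sorted by start: A, B, C, E, D, F, H, G.
B starts exactly when A ends (back-to-back, no overlap) — done with A.
C starts after B ends — done with B.
E starts after C ends — done with C.
D starts before E ends → E and D overlap.
F starts before E ends → E and F overlap.
H starts after E ends — done with E.
F starts after D ends — done with D.
H starts after F ends — done with F.
G starts before H ends → H and G overlap.

D & E, E & F, G & H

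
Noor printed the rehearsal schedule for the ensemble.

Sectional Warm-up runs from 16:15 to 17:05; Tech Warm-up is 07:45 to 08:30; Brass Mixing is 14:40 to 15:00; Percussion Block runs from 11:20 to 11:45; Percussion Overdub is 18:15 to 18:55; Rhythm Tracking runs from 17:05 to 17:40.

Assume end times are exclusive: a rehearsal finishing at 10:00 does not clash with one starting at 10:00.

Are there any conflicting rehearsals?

Check each pair: they overlap iff neither finishes before the other starts.
Sorted by start: Tech Warm-up, Percussion Block, Brass Mixing, Sectional Warm-up, Rhythm Tracking, Percussion Overdub.
Percussion Block starts after Tech Warm-up ends; Tech Warm-up is clear from here.
Brass Mixing starts after Percussion Block ends; Percussion Block is clear from here.
Sectional Warm-up starts after Brass Mixing ends; Brass Mixing is clear from here.
Rhythm Tracking starts exactly when Sectional Warm-up ends (back-to-back, no overlap); Sectional Warm-up is clear from here.
Percussion Overdub starts after Rhythm Tracking ends.
Every pair is clear; the schedule has no overlaps.

No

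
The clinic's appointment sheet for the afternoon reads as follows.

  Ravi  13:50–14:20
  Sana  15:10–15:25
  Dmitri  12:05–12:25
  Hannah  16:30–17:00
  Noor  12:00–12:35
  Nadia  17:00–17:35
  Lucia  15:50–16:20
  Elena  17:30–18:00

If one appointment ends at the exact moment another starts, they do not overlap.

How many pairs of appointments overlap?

Sorted by start: Noor, Dmitri, Ravi, Sana, Lucia, Hannah, Nadia, Elena.
Dmitri starts before Noor ends → Noor and Dmitri overlap.
Ravi starts after Noor ends, so Noor has no further overlaps.
Ravi starts after Dmitri ends, so Dmitri has no further overlaps.
Sana starts after Ravi ends, so Ravi has no further overlaps.
Lucia starts after Sana ends, so Sana has no further overlaps.
Hannah starts after Lucia ends, so Lucia has no further overlaps.
Nadia starts exactly when Hannah ends (back-to-back, no overlap), so Hannah has no further overlaps.
Elena starts before Nadia ends → Nadia and Elena overlap.
Overlapping pairs: Dmitri & Noor, Elena & Nadia — 2 in total.

2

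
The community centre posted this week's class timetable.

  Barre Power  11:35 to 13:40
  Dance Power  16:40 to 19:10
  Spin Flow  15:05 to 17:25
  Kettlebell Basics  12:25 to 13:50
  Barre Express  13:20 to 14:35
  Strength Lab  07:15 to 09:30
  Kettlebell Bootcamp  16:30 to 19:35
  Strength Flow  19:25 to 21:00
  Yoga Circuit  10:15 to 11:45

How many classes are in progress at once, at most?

Sweep the timeline, counting +1 at each start and −1 at each end (ends before starts at a tie):
07:15 start Strength Lab → 1
09:30 end Strength Lab → 0
10:15 start Yoga Circuit → 1
11:35 start Barre Power → 2
11:45 end Yoga Circuit → 1
12:25 start Kettlebell Basics → 2
13:20 start Barre Express → 3
13:40 end Barre Power → 2
13:50 end Kettlebell Basics → 1
14:35 end Barre Express → 0
15:05 start Spin Flow → 1
16:30 start Kettlebell Bootcamp → 2
16:40 start Dance Power → 3
17:25 end Spin Flow → 2
19:10 end Dance Power → 1
19:25 start Strength Flow → 2
19:35 end Kettlebell Bootcamp → 1
21:00 end Strength Flow → 0
Peak is 3, at 13:20 (Barre Express, Barre Power, Kettlebell Basics).

3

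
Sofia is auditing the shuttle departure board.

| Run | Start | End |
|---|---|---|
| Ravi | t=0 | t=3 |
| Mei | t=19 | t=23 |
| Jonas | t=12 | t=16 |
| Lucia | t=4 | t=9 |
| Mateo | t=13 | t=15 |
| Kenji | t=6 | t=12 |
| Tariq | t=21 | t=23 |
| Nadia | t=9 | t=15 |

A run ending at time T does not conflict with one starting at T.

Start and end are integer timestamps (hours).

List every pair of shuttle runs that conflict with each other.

Jonas & Mateo, Jonas & Nadia, Kenji & Lucia, Kenji & Nadia, Mateo & Nadia, Mei & Tariq

Sorted by start: Ravi, Lucia, Kenji, Nadia, Jonas, Mateo, Mei, Tariq.
Lucia starts after Ravi ends, so nothing later overlaps Ravi either.
Kenji starts before Lucia ends → Lucia and Kenji overlap.
Nadia starts exactly when Lucia ends (back-to-back, no overlap), so nothing later overlaps Lucia either.
Nadia starts before Kenji ends → Kenji and Nadia overlap.
Jonas starts exactly when Kenji ends (back-to-back, no overlap), so nothing later overlaps Kenji either.
Jonas starts before Nadia ends → Nadia and Jonas overlap.
Mateo starts before Nadia ends → Nadia and Mateo overlap.
Mei starts after Nadia ends, so nothing later overlaps Nadia either.
Mateo starts before Jonas ends → Jonas and Mateo overlap.
Mei starts after Jonas ends, so nothing later overlaps Jonas either.
Mei starts after Mateo ends, so nothing later overlaps Mateo either.
Tariq starts before Mei ends → Mei and Tariq overlap.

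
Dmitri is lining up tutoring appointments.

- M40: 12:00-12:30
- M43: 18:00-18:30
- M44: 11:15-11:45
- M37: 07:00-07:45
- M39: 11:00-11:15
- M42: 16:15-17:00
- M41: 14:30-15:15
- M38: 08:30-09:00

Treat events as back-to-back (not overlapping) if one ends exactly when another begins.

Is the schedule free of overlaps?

Check each pair: they overlap iff neither finishes before the other starts.
Sorted by start: M37, M38, M39, M44, M40, M41, M42, M43.
M38 starts after M37 ends, so nothing later overlaps M37 either.
M39 starts after M38 ends, so nothing later overlaps M38 either.
M44 starts exactly when M39 ends (back-to-back, no overlap), so nothing later overlaps M39 either.
M40 starts after M44 ends, so nothing later overlaps M44 either.
M41 starts after M40 ends, so nothing later overlaps M40 either.
M42 starts after M41 ends, so nothing later overlaps M41 either.
M43 starts after M42 ends.
Every pair is clear; the schedule has no overlaps.

Yes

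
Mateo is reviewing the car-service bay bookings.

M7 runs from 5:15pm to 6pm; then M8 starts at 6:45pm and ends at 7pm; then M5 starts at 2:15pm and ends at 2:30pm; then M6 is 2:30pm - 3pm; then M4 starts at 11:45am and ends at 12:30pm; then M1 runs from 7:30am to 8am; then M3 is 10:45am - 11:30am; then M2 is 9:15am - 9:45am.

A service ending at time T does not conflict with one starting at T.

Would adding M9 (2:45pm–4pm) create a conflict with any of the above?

M1: ends 8am at or before M9 starts 2:45pm → clear.
M2: ends 9:45am at or before M9 starts 2:45pm → clear.
M3: ends 11:30am at or before M9 starts 2:45pm → clear.
M4: ends 12:30pm at or before M9 starts 2:45pm → clear.
M5: ends 2:30pm at or before M9 starts 2:45pm → clear.
M6: starts 2:30pm before M9 ends 4pm, and ends 3pm after M9 starts 2:45pm → overlap.
M7: starts 5:15pm at or after M9 ends 4pm → clear.
M8: starts 6:45pm at or after M9 ends 4pm → clear.
M9 overlaps M6.

Yes — it overlaps M6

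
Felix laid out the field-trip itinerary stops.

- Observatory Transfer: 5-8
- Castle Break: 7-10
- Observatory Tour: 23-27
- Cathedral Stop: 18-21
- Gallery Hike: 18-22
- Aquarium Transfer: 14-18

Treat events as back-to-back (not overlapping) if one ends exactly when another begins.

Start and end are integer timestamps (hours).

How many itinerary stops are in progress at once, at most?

2

Walk through starts and ends in time order (an end at T is processed before a start at T):
5 start Observatory Transfer → 1
7 start Castle Break → 2
8 end Observatory Transfer → 1
10 end Castle Break → 0
14 start Aquarium Transfer → 1
18 end Aquarium Transfer → 0
18 start Cathedral Stop → 1
18 start Gallery Hike → 2
21 end Cathedral Stop → 1
22 end Gallery Hike → 0
23 start Observatory Tour → 1
27 end Observatory Tour → 0
Peak is 2, at 7 (Castle Break, Observatory Transfer).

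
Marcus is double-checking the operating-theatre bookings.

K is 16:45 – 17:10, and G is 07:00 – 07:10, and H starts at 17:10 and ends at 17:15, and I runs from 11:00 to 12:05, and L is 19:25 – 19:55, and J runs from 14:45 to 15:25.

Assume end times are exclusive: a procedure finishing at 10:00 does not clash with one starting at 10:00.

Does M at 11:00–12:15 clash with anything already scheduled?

Yes — it overlaps I

G: ends 07:10 at or before M starts 11:00 → clear.
I: starts 11:00 before M ends 12:15, and ends 12:05 after M starts 11:00 → overlap.
J: starts 14:45 at or after M ends 12:15 → clear.
K: starts 16:45 at or after M ends 12:15 → clear.
H: starts 17:10 at or after M ends 12:15 → clear.
L: starts 19:25 at or after M ends 12:15 → clear.
M overlaps I.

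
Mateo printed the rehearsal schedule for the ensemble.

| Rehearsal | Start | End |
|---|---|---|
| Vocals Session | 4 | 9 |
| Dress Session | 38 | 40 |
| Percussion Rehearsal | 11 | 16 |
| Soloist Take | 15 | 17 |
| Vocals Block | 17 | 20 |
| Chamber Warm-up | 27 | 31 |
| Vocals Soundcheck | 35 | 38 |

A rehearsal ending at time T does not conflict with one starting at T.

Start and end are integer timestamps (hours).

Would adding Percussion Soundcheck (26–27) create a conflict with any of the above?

Vocals Session: ends 9 at or before Percussion Soundcheck starts 26 → clear.
Percussion Rehearsal: ends 16 at or before Percussion Soundcheck starts 26 → clear.
Soloist Take: ends 17 at or before Percussion Soundcheck starts 26 → clear.
Vocals Block: ends 20 at or before Percussion Soundcheck starts 26 → clear.
Chamber Warm-up: starts 27 at or after Percussion Soundcheck ends 27 → clear.
Vocals Soundcheck: starts 35 at or after Percussion Soundcheck ends 27 → clear.
Dress Session: starts 38 at or after Percussion Soundcheck ends 27 → clear.

No — it doesn't clash with anything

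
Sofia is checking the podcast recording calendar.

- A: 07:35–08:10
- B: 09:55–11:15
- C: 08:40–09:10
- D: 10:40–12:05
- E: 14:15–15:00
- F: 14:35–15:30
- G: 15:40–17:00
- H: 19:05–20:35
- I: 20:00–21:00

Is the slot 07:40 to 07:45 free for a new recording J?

A: starts 07:35 before J ends 07:45, and ends 08:10 after J starts 07:40 → overlap.
C: starts 08:40 at or after J ends 07:45 → clear.
B: starts 09:55 at or after J ends 07:45 → clear.
D: starts 10:40 at or after J ends 07:45 → clear.
E: starts 14:15 at or after J ends 07:45 → clear.
F: starts 14:35 at or after J ends 07:45 → clear.
G: starts 15:40 at or after J ends 07:45 → clear.
H: starts 19:05 at or after J ends 07:45 → clear.
I: starts 20:00 at or after J ends 07:45 → clear.
J overlaps A.

No — it overlaps A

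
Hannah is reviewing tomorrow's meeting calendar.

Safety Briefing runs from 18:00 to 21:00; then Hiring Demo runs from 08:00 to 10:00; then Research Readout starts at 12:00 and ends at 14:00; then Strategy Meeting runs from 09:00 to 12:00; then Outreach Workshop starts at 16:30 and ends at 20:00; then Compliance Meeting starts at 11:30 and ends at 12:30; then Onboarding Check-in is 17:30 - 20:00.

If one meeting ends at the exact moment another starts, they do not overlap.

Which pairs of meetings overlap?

Sorted by start: Hiring Demo, Strategy Meeting, Compliance Meeting, Research Readout, Outreach Workshop, Onboarding Check-in, Safety Briefing.
Strategy Meeting starts before Hiring Demo ends → Hiring Demo and Strategy Meeting overlap.
Compliance Meeting starts after Hiring Demo ends; Hiring Demo is clear from here.
Compliance Meeting starts before Strategy Meeting ends → Strategy Meeting and Compliance Meeting overlap.
Research Readout starts exactly when Strategy Meeting ends (back-to-back, no overlap); Strategy Meeting is clear from here.
Research Readout starts before Compliance Meeting ends → Compliance Meeting and Research Readout overlap.
Outreach Workshop starts after Compliance Meeting ends; Compliance Meeting is clear from here.
Outreach Workshop starts after Research Readout ends; Research Readout is clear from here.
Onboarding Check-in starts before Outreach Workshop ends → Outreach Workshop and Onboarding Check-in overlap.
Safety Briefing starts before Outreach Workshop ends → Outreach Workshop and Safety Briefing overlap.
Safety Briefing starts before Onboarding Check-in ends → Onboarding Check-in and Safety Briefing overlap.

Compliance Meeting & Research Readout, Compliance Meeting & Strategy Meeting, Hiring Demo & Strategy Meeting, Onboarding Check-in & Outreach Workshop, Onboarding Check-in & Safety Briefing, Outreach Workshop & Safety Briefing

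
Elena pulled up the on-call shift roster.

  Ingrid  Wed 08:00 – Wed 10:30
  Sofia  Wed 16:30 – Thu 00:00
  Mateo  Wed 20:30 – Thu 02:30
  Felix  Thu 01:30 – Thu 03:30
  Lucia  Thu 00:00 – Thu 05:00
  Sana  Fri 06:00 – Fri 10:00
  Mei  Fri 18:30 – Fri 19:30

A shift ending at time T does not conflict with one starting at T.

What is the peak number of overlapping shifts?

3

Sweep the timeline, counting +1 at each start and −1 at each end (ends before starts at a tie):
Wed 08:00 start Ingrid → 1
Wed 10:30 end Ingrid → 0
Wed 16:30 start Sofia → 1
Wed 20:30 start Mateo → 2
Thu 00:00 end Sofia → 1
Thu 00:00 start Lucia → 2
Thu 01:30 start Felix → 3
Thu 02:30 end Mateo → 2
Thu 03:30 end Felix → 1
Thu 05:00 end Lucia → 0
Fri 06:00 start Sana → 1
Fri 10:00 end Sana → 0
Fri 18:30 start Mei → 1
Fri 19:30 end Mei → 0
Peak is 3, at Thu 01:30 (Felix, Lucia, Mateo).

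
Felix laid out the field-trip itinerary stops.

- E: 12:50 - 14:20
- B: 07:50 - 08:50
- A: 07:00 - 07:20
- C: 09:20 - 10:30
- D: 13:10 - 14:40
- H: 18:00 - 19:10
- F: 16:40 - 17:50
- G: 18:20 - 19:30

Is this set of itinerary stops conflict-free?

Sorted by start: A, B, C, E, D, F, H, G.
B starts after A ends; A is clear from here.
C starts after B ends; B is clear from here.
E starts after C ends; C is clear from here.
D starts before E ends → E and D overlap.
That's a conflict, so the schedule is not conflict-free.

No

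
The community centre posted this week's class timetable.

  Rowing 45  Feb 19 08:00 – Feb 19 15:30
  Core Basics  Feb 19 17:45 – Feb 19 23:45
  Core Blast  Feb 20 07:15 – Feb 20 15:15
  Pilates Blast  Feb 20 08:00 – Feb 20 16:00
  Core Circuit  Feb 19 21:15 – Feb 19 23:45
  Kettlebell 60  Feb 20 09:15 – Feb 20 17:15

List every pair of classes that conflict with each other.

Core Basics & Core Circuit, Core Blast & Kettlebell 60, Core Blast & Pilates Blast, Kettlebell 60 & Pilates Blast

Sorted by start: Rowing 45, Core Basics, Core Circuit, Core Blast, Pilates Blast, Kettlebell 60.
Core Basics starts after Rowing 45 ends, so Rowing 45 has no further overlaps.
Core Circuit starts before Core Basics ends → Core Basics and Core Circuit overlap.
Core Blast starts after Core Basics ends, so Core Basics has no further overlaps.
Core Blast starts after Core Circuit ends, so Core Circuit has no further overlaps.
Pilates Blast starts before Core Blast ends → Core Blast and Pilates Blast overlap.
Kettlebell 60 starts before Core Blast ends → Core Blast and Kettlebell 60 overlap.
Kettlebell 60 starts before Pilates Blast ends → Pilates Blast and Kettlebell 60 overlap.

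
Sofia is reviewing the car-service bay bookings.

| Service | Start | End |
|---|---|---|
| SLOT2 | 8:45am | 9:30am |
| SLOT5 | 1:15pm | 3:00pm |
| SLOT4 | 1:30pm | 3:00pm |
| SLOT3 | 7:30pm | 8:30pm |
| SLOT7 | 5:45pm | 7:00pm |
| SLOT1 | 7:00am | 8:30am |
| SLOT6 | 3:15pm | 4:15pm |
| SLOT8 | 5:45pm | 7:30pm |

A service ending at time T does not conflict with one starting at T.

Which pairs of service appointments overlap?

Sorted by start: SLOT1, SLOT2, SLOT5, SLOT4, SLOT6, SLOT7, SLOT8, SLOT3.
SLOT2 starts after SLOT1 ends; SLOT1 is clear from here.
SLOT5 starts after SLOT2 ends; SLOT2 is clear from here.
SLOT4 starts before SLOT5 ends → SLOT5 and SLOT4 overlap.
SLOT6 starts after SLOT5 ends; SLOT5 is clear from here.
SLOT6 starts after SLOT4 ends; SLOT4 is clear from here.
SLOT7 starts after SLOT6 ends; SLOT6 is clear from here.
SLOT8 starts before SLOT7 ends → SLOT7 and SLOT8 overlap.
SLOT3 starts after SLOT7 ends.
SLOT3 starts exactly when SLOT8 ends (back-to-back, no overlap).

SLOT4 & SLOT5, SLOT7 & SLOT8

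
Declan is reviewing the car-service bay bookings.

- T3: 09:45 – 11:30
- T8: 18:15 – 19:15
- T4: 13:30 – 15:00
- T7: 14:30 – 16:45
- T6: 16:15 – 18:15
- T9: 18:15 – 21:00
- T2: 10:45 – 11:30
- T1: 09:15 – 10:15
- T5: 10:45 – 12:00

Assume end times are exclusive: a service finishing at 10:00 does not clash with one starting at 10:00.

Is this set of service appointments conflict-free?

No

Sorted by start: T1, T3, T2, T5, T4, T7, T6, T8, T9.
T3 starts before T1 ends → T1 and T3 overlap.
That's a conflict, so the schedule is not conflict-free.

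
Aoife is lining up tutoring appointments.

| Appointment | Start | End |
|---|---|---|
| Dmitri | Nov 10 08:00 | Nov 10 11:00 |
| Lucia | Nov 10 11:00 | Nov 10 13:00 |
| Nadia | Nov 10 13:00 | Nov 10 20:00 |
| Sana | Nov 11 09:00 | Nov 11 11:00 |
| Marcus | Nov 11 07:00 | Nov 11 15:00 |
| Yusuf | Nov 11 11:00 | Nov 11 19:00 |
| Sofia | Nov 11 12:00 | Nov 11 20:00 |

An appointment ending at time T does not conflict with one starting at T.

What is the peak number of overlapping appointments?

Sort all start/end points and keep a running count:
Nov 10 08:00 start Dmitri → 1
Nov 10 11:00 end Dmitri → 0
Nov 10 11:00 start Lucia → 1
Nov 10 13:00 end Lucia → 0
Nov 10 13:00 start Nadia → 1
Nov 10 20:00 end Nadia → 0
Nov 11 07:00 start Marcus → 1
Nov 11 09:00 start Sana → 2
Nov 11 11:00 end Sana → 1
Nov 11 11:00 start Yusuf → 2
Nov 11 12:00 start Sofia → 3
Nov 11 15:00 end Marcus → 2
Nov 11 19:00 end Yusuf → 1
Nov 11 20:00 end Sofia → 0
Peak is 3, at Nov 11 12:00 (Marcus, Sofia, Yusuf).

3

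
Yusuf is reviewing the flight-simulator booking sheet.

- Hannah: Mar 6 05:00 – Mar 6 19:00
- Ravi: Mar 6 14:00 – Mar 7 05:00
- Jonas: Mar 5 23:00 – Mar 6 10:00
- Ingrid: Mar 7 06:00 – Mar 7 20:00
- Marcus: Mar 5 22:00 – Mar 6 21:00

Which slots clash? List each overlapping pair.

Check each pair: they overlap iff neither finishes before the other starts.
Sorted by start: Marcus, Jonas, Hannah, Ravi, Ingrid.
Jonas starts before Marcus ends → Marcus and Jonas overlap.
Hannah starts before Marcus ends → Marcus and Hannah overlap.
Ravi starts before Marcus ends → Marcus and Ravi overlap.
Ingrid starts after Marcus ends.
Hannah starts before Jonas ends → Jonas and Hannah overlap.
Ravi starts after Jonas ends, so Jonas has no further overlaps.
Ravi starts before Hannah ends → Hannah and Ravi overlap.
Ingrid starts after Hannah ends.
Ingrid starts after Ravi ends.

Hannah & Jonas, Hannah & Marcus, Hannah & Ravi, Jonas & Marcus, Marcus & Ravi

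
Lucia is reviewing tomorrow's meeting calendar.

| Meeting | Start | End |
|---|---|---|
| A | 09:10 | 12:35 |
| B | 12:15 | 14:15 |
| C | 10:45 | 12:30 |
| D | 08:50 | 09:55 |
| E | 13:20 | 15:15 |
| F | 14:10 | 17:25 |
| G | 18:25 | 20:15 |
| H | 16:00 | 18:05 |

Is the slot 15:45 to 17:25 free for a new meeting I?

No — it overlaps F, H

D: ends 09:55 at or before I starts 15:45 → clear.
A: ends 12:35 at or before I starts 15:45 → clear.
C: ends 12:30 at or before I starts 15:45 → clear.
B: ends 14:15 at or before I starts 15:45 → clear.
E: ends 15:15 at or before I starts 15:45 → clear.
F: starts 14:10 before I ends 17:25, and ends 17:25 after I starts 15:45 → overlap.
H: starts 16:00 before I ends 17:25, and ends 18:05 after I starts 15:45 → overlap.
G: starts 18:25 at or after I ends 17:25 → clear.
I overlaps F, H.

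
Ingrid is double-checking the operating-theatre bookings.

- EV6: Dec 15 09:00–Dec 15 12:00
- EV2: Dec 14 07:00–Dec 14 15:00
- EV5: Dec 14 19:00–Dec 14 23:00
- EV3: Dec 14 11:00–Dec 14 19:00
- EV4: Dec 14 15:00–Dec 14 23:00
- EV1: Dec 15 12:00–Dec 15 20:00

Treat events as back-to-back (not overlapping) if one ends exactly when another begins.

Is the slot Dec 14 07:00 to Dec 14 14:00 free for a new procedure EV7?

EV2: starts Dec 14 07:00 before EV7 ends Dec 14 14:00, and ends Dec 14 15:00 after EV7 starts Dec 14 07:00 → overlap.
EV3: starts Dec 14 11:00 before EV7 ends Dec 14 14:00, and ends Dec 14 19:00 after EV7 starts Dec 14 07:00 → overlap.
EV4: starts Dec 14 15:00 at or after EV7 ends Dec 14 14:00 → clear.
EV5: starts Dec 14 19:00 at or after EV7 ends Dec 14 14:00 → clear.
EV6: starts Dec 15 09:00 at or after EV7 ends Dec 14 14:00 → clear.
EV1: starts Dec 15 12:00 at or after EV7 ends Dec 14 14:00 → clear.
EV7 overlaps EV2, EV3.

No — it overlaps EV2, EV3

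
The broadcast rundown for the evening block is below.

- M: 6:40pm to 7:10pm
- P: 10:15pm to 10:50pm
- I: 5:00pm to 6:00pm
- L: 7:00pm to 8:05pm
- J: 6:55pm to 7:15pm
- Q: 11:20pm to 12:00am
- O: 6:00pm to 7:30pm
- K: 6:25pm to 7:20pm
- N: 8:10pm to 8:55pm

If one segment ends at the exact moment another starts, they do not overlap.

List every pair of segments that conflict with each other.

Sorted by start: I, O, K, M, J, L, N, P, Q.
O starts exactly when I ends (back-to-back, no overlap), so nothing later overlaps I either.
K starts before O ends → O and K overlap.
M starts before O ends → O and M overlap.
J starts before O ends → O and J overlap.
L starts before O ends → O and L overlap.
N starts after O ends, so nothing later overlaps O either.
M starts before K ends → K and M overlap.
J starts before K ends → K and J overlap.
L starts before K ends → K and L overlap.
N starts after K ends, so nothing later overlaps K either.
J starts before M ends → M and J overlap.
L starts before M ends → M and L overlap.
N starts after M ends, so nothing later overlaps M either.
L starts before J ends → J and L overlap.
N starts after J ends, so nothing later overlaps J either.
N starts after L ends, so nothing later overlaps L either.
P starts after N ends, so nothing later overlaps N either.
Q starts after P ends.

J & K, J & L, J & M, J & O, K & L, K & M, K & O, L & M, L & O, M & O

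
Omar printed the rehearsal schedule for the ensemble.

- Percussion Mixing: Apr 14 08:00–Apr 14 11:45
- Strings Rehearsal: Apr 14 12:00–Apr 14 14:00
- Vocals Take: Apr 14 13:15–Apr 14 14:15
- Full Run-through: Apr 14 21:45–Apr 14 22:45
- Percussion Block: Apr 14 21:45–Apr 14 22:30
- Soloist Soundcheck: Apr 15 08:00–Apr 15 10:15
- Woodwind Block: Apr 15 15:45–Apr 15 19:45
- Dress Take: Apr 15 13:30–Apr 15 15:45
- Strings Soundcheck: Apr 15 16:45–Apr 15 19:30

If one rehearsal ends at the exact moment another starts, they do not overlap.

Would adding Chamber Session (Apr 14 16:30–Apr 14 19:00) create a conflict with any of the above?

Percussion Mixing: ends Apr 14 11:45 at or before Chamber Session starts Apr 14 16:30 → clear.
Strings Rehearsal: ends Apr 14 14:00 at or before Chamber Session starts Apr 14 16:30 → clear.
Vocals Take: ends Apr 14 14:15 at or before Chamber Session starts Apr 14 16:30 → clear.
Full Run-through: starts Apr 14 21:45 at or after Chamber Session ends Apr 14 19:00 → clear.
Percussion Block: starts Apr 14 21:45 at or after Chamber Session ends Apr 14 19:00 → clear.
Soloist Soundcheck: starts Apr 15 08:00 at or after Chamber Session ends Apr 14 19:00 → clear.
Dress Take: starts Apr 15 13:30 at or after Chamber Session ends Apr 14 19:00 → clear.
Woodwind Block: starts Apr 15 15:45 at or after Chamber Session ends Apr 14 19:00 → clear.
Strings Soundcheck: starts Apr 15 16:45 at or after Chamber Session ends Apr 14 19:00 → clear.

No — it doesn't clash with anything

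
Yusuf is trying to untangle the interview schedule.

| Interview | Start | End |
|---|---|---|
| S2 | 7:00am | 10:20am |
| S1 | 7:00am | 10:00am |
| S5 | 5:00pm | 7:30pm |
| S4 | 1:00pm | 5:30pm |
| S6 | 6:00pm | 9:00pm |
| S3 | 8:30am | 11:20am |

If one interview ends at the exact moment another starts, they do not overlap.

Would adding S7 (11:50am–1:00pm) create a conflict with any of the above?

S1: ends 10:00am at or before S7 starts 11:50am → clear.
S2: ends 10:20am at or before S7 starts 11:50am → clear.
S3: ends 11:20am at or before S7 starts 11:50am → clear.
S4: starts 1:00pm at or after S7 ends 1:00pm → clear.
S5: starts 5:00pm at or after S7 ends 1:00pm → clear.
S6: starts 6:00pm at or after S7 ends 1:00pm → clear.

No — it doesn't clash with anything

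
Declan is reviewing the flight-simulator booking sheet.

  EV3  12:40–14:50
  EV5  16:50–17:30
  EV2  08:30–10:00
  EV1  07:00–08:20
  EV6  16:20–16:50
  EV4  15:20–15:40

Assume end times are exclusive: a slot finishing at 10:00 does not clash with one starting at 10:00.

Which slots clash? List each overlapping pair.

none

Sorted by start: EV1, EV2, EV3, EV4, EV6, EV5.
EV2 starts after EV1 ends — done with EV1.
EV3 starts after EV2 ends — done with EV2.
EV4 starts after EV3 ends — done with EV3.
EV6 starts after EV4 ends — done with EV4.
EV5 starts exactly when EV6 ends (back-to-back, no overlap).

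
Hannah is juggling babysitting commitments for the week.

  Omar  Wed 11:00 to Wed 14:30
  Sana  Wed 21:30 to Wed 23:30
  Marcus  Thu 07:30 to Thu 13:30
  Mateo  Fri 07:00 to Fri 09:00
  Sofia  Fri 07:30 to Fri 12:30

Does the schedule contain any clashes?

Sorted by start: Omar, Sana, Marcus, Mateo, Sofia.
Sana starts after Omar ends — done with Omar.
Marcus starts after Sana ends — done with Sana.
Mateo starts after Marcus ends — done with Marcus.
Sofia starts before Mateo ends → Mateo and Sofia overlap.
That's a conflict, so the schedule is not conflict-free.

Yes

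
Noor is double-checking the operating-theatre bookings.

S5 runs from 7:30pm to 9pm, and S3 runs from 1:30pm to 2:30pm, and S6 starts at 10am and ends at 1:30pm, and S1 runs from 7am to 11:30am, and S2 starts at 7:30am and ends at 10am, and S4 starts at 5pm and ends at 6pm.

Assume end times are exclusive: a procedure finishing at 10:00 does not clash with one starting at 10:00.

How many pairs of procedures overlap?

2

Sorted by start: S1, S2, S6, S3, S4, S5.
S2 starts before S1 ends → S1 and S2 overlap.
S6 starts before S1 ends → S1 and S6 overlap.
S3 starts after S1 ends, so nothing later overlaps S1 either.
S6 starts exactly when S2 ends (back-to-back, no overlap), so nothing later overlaps S2 either.
S3 starts exactly when S6 ends (back-to-back, no overlap), so nothing later overlaps S6 either.
S4 starts after S3 ends, so nothing later overlaps S3 either.
S5 starts after S4 ends.
Overlapping pairs: S1 & S2, S1 & S6 — 2 in total.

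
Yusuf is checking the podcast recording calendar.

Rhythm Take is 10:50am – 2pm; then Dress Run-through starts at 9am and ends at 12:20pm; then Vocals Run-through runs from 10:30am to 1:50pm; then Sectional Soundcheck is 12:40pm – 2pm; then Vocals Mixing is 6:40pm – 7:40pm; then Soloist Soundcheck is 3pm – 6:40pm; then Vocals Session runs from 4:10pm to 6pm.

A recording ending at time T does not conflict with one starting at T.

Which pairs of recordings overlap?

Dress Run-through & Rhythm Take, Dress Run-through & Vocals Run-through, Rhythm Take & Sectional Soundcheck, Rhythm Take & Vocals Run-through, Sectional Soundcheck & Vocals Run-through, Soloist Soundcheck & Vocals Session

Sorted by start: Dress Run-through, Vocals Run-through, Rhythm Take, Sectional Soundcheck, Soloist Soundcheck, Vocals Session, Vocals Mixing.
Vocals Run-through starts before Dress Run-through ends → Dress Run-through and Vocals Run-through overlap.
Rhythm Take starts before Dress Run-through ends → Dress Run-through and Rhythm Take overlap.
Sectional Soundcheck starts after Dress Run-through ends; Dress Run-through is clear from here.
Rhythm Take starts before Vocals Run-through ends → Vocals Run-through and Rhythm Take overlap.
Sectional Soundcheck starts before Vocals Run-through ends → Vocals Run-through and Sectional Soundcheck overlap.
Soloist Soundcheck starts after Vocals Run-through ends; Vocals Run-through is clear from here.
Sectional Soundcheck starts before Rhythm Take ends → Rhythm Take and Sectional Soundcheck overlap.
Soloist Soundcheck starts after Rhythm Take ends; Rhythm Take is clear from here.
Soloist Soundcheck starts after Sectional Soundcheck ends; Sectional Soundcheck is clear from here.
Vocals Session starts before Soloist Soundcheck ends → Soloist Soundcheck and Vocals Session overlap.
Vocals Mixing starts exactly when Soloist Soundcheck ends (back-to-back, no overlap).
Vocals Mixing starts after Vocals Session ends.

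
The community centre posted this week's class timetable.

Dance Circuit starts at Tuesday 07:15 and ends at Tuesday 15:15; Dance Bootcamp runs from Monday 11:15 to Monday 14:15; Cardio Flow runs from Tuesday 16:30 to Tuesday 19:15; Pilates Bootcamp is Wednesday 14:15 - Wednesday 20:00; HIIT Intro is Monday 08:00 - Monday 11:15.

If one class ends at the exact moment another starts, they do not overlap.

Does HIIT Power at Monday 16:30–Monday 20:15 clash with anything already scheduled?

No — it doesn't clash with anything

HIIT Intro: ends Monday 11:15 at or before HIIT Power starts Monday 16:30 → clear.
Dance Bootcamp: ends Monday 14:15 at or before HIIT Power starts Monday 16:30 → clear.
Dance Circuit: starts Tuesday 07:15 at or after HIIT Power ends Monday 20:15 → clear.
Cardio Flow: starts Tuesday 16:30 at or after HIIT Power ends Monday 20:15 → clear.
Pilates Bootcamp: starts Wednesday 14:15 at or after HIIT Power ends Monday 20:15 → clear.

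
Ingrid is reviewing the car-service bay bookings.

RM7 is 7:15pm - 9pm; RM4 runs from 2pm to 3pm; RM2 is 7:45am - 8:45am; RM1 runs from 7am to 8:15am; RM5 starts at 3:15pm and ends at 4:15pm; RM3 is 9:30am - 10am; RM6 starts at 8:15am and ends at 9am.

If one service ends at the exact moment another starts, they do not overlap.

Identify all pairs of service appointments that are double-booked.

Sorted by start: RM1, RM2, RM6, RM3, RM4, RM5, RM7.
RM2 starts before RM1 ends → RM1 and RM2 overlap.
RM6 starts exactly when RM1 ends (back-to-back, no overlap), so nothing later overlaps RM1 either.
RM6 starts before RM2 ends → RM2 and RM6 overlap.
RM3 starts after RM2 ends, so nothing later overlaps RM2 either.
RM3 starts after RM6 ends, so nothing later overlaps RM6 either.
RM4 starts after RM3 ends, so nothing later overlaps RM3 either.
RM5 starts after RM4 ends, so nothing later overlaps RM4 either.
RM7 starts after RM5 ends.

RM1 & RM2, RM2 & RM6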